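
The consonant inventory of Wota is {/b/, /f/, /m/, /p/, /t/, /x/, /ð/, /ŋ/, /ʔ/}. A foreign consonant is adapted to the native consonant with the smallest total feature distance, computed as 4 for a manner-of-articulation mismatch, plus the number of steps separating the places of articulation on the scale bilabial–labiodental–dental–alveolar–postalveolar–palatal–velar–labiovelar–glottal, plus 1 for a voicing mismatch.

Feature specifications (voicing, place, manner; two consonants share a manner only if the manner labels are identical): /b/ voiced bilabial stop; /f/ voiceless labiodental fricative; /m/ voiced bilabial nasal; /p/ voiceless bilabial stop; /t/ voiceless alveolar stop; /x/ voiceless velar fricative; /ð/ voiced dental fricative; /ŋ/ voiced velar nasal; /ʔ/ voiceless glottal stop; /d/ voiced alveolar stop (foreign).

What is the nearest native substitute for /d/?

t

/t/ is closest: same manner (stop), place distance 0 (alveolar→alveolar), voicing differs (+1); total 1. Next closest is /b/ at distance 3.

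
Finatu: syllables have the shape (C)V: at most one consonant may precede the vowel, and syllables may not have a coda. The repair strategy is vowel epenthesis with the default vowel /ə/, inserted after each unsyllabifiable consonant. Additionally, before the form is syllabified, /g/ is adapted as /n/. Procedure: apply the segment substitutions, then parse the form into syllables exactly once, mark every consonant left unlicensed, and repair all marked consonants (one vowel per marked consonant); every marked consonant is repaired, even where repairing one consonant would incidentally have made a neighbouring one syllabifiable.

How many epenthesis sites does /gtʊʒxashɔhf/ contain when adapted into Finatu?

After substitution the input is /ntʊʒxashɔhf/.
The unsyllabifiable consonants are /n/, /ʒ/, /s/, /h/, /f/; each receives one epenthetic vowel.

5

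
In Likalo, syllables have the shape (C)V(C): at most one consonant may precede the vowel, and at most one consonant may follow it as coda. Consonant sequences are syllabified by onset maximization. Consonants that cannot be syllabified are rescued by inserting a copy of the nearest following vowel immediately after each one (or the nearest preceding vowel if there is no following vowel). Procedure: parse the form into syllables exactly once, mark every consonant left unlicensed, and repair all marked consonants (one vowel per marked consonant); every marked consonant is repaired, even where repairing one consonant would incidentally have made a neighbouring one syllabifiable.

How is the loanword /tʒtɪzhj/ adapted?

tɪʒɪtɪzhɪjɪ

The consonants /t/, /ʒ/, /h/, /j/ cannot be parsed into a legal (C)V(C) syllable (at most one coda consonant is licensed; onsets are limited to one consonant).
Each unlicensed consonant becomes the onset of a new syllable: /t/ → /tɪ/, /ʒ/ → /ʒɪ/, /h/ → /hɪ/, /j/ → /jɪ/.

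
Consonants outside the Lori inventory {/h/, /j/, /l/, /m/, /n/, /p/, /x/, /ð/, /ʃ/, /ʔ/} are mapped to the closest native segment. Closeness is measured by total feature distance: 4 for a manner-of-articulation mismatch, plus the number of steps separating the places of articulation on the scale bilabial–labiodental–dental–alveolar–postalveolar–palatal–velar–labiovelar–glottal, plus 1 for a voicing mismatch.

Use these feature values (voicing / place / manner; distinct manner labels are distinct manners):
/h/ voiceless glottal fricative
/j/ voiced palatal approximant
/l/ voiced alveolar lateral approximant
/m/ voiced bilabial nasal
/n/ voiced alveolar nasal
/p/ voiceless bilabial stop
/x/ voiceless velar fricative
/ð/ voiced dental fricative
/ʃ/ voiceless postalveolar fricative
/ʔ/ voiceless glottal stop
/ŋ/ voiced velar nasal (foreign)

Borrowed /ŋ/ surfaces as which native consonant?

/n/ is closest: same manner (nasal), place distance 3 (velar→alveolar), same voicing; total 3. Next closest is /j/ at distance 5.

n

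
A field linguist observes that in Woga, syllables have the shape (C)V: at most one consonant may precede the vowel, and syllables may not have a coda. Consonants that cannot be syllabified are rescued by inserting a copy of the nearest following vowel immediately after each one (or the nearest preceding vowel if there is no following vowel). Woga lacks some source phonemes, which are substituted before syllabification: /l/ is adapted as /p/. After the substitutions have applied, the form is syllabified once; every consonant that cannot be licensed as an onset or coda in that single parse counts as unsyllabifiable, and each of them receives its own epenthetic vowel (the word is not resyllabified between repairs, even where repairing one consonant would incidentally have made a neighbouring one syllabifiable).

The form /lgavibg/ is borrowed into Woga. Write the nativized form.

Substitution: /l/ → /p/, giving /pgavibg/.
Under (C)V, the unsyllabifiable consonants are /p/, /b/, /g/ (no codas are permitted; onsets are limited to one consonant).
Each unlicensed consonant becomes the onset of a new syllable: /p/ → /pa/, /b/ → /bi/, /g/ → /gi/.

pagavibigi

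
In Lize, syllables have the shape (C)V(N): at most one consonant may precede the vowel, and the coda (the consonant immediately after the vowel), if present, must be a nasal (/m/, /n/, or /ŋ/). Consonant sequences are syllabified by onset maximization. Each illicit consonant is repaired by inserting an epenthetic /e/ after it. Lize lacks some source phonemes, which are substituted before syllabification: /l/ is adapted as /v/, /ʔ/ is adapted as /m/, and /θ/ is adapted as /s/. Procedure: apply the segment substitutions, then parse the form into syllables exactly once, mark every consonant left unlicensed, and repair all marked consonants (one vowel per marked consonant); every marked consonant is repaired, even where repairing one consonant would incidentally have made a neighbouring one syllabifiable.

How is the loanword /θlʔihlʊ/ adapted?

Substitution: /θ/ → /s/, /l/ → /v/, /ʔ/ → /m/, giving /svmihvʊ/.
Syllabifying with onset maximization leaves /s/, /v/, /h/ stranded (only a nasal (/m/, /n/, or /ŋ/) is licensed in coda position; onsets are limited to one consonant).
Epenthesis after each stranded consonant: /s/ → /se/, /v/ → /ve/, /h/ → /he/.

sevemihevʊ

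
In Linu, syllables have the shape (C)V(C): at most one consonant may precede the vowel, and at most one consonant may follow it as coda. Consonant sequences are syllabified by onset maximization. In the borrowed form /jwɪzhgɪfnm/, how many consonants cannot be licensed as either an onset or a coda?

4

Syllabifying with onset maximization leaves /j/, /h/, /n/, /m/ stranded (at most one coda consonant is licensed; onsets are limited to one consonant).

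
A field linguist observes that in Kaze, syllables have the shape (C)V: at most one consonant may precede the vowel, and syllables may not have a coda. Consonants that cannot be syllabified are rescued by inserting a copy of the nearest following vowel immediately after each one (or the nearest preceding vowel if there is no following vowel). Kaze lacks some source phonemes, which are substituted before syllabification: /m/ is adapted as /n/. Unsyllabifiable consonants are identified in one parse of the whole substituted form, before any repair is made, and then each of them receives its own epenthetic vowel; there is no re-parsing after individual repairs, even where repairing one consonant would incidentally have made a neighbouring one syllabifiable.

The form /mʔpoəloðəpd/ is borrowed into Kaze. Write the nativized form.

noʔopoəloðəpədə

Substitution: /m/ → /n/, giving /nʔpoəloðəpd/.
The consonants /n/, /ʔ/, /p/, /d/ cannot be parsed into a legal (C)V syllable (no codas are permitted; onsets are limited to one consonant).
Inserting the epenthetic vowel yields /n/ → /no/, /ʔ/ → /ʔo/, /p/ → /pə/, /d/ → /də/.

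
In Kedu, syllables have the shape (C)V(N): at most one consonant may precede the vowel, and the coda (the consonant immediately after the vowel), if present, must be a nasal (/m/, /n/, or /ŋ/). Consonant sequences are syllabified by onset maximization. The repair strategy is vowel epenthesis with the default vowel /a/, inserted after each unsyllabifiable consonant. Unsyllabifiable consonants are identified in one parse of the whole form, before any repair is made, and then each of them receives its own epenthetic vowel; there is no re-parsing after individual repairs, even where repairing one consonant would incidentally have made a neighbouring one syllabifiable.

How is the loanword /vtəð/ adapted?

vatəða

Under (C)V(N), the unsyllabifiable consonants are /v/, /ð/ (only a nasal (/m/, /n/, or /ŋ/) is licensed in coda position; onsets are limited to one consonant).
Inserting the epenthetic vowel yields /v/ → /va/, /ð/ → /ða/.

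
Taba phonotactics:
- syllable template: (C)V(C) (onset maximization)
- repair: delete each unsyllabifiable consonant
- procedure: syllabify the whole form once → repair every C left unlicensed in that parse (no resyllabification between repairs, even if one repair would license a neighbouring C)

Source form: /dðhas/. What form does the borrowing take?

Syllabifying with onset maximization leaves /d/, /ð/ stranded (at most one coda consonant is licensed; onsets are limited to one consonant).
Deletion applies to /d/, /ð/.

has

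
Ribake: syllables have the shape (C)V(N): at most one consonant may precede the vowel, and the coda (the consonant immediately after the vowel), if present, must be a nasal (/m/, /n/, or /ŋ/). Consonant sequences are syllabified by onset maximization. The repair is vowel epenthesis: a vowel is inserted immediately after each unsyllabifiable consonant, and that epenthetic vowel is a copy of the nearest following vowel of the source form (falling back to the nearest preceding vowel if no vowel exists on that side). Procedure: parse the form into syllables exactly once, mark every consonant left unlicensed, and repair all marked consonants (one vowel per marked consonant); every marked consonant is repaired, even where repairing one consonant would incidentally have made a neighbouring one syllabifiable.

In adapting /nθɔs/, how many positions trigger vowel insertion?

2

The unsyllabifiable consonants are /n/, /s/; each receives one epenthetic vowel.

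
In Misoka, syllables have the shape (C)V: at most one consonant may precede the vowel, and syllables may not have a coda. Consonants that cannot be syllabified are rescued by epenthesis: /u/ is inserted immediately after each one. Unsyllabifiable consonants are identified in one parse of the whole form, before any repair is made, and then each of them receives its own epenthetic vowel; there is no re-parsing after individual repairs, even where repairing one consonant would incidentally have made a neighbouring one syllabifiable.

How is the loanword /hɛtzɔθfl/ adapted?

Syllabifying with onset maximization leaves /t/, /θ/, /f/, /l/ stranded (no codas are permitted; onsets are limited to one consonant).
Inserting the epenthetic vowel yields /t/ → /tu/, /θ/ → /θu/, /f/ → /fu/, /l/ → /lu/.

hɛtuzɔθufulu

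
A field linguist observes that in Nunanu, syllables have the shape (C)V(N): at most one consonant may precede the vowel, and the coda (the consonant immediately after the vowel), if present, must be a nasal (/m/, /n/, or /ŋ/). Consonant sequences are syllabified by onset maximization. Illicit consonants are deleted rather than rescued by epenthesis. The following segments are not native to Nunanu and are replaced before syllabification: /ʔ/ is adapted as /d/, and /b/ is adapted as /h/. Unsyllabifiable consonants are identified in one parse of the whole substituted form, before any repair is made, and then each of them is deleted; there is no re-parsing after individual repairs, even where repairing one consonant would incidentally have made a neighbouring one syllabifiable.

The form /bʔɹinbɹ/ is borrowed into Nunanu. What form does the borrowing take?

ɹin

Substitution: /b/ → /h/, /ʔ/ → /d/, giving /hdɹinhɹ/.
The consonants /h/, /d/, /h/, /ɹ/ cannot be parsed into a legal (C)V(N) syllable (only a nasal (/m/, /n/, or /ŋ/) is licensed in coda position; onsets are limited to one consonant).
Deletion applies to /h/, /d/, /h/, /ɹ/.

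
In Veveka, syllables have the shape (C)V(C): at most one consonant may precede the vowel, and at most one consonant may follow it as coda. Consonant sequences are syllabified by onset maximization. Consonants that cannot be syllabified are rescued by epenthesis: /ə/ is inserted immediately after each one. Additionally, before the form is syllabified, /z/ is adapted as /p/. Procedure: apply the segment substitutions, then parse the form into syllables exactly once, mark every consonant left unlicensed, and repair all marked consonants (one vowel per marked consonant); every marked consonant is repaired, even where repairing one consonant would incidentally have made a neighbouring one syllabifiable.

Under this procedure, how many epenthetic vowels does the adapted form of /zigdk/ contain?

After substitution the input is /pigdk/.
The unsyllabifiable consonants are /d/, /k/; each receives one epenthetic vowel.

2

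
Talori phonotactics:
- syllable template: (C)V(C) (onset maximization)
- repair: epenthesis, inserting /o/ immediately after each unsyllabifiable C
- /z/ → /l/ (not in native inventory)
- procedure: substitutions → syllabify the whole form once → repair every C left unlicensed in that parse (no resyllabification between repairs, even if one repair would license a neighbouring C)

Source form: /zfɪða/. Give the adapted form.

lofɪða

Substitution: /z/ → /l/, giving /lfɪða/.
Syllabifying with onset maximization leaves /l/ stranded (at most one coda consonant is licensed; onsets are limited to one consonant).
Inserting the epenthetic vowel yields /l/ → /lo/.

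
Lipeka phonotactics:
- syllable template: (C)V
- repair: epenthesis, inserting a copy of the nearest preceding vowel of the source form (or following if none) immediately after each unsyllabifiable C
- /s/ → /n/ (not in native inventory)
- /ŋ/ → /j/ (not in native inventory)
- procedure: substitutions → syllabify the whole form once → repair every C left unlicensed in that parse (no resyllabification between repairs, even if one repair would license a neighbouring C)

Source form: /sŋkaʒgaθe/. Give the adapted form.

najakaʒagaθe

Substitution: /s/ → /n/, /ŋ/ → /j/, giving /njkaʒgaθe/.
The consonants /n/, /j/, /ʒ/ cannot be parsed into a legal (C)V syllable (no codas are permitted; onsets are limited to one consonant).
Inserting the epenthetic vowel yields /n/ → /na/, /j/ → /ja/, /ʒ/ → /ʒa/.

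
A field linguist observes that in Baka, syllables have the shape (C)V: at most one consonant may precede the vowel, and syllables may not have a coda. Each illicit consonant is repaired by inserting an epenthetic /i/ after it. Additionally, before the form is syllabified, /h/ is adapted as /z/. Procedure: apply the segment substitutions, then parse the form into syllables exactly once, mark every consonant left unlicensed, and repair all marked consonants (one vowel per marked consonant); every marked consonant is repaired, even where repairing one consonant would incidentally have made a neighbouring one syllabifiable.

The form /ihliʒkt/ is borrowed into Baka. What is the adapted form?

iziliʒikiti

Substitution: /h/ → /z/, giving /izliʒkt/.
The consonants /z/, /ʒ/, /k/, /t/ cannot be parsed into a legal (C)V syllable (no codas are permitted; onsets are limited to one consonant).
Inserting the epenthetic vowel yields /z/ → /zi/, /ʒ/ → /ʒi/, /k/ → /ki/, /t/ → /ti/.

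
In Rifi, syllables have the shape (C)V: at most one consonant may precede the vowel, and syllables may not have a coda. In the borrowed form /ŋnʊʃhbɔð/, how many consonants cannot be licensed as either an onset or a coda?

The consonants /ŋ/, /ʃ/, /h/, /ð/ cannot be parsed into a legal (C)V syllable (no codas are permitted; onsets are limited to one consonant).

4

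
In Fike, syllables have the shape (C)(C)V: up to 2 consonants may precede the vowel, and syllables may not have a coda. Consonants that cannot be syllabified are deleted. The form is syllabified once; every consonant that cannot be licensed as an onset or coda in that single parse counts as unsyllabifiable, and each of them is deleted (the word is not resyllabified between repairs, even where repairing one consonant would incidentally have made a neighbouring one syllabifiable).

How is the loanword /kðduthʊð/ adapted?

ðduthʊ

The consonants /k/, /ð/ cannot be parsed into a legal (C)(C)V syllable (no codas are permitted; onsets may contain at most 2 consonants).
Each unlicensed consonant is deleted: /k/, /ð/.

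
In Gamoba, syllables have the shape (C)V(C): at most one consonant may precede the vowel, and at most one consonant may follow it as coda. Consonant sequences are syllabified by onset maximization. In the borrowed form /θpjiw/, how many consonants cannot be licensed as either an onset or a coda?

Under (C)V(C), the unsyllabifiable consonants are /θ/, /p/ (at most one coda consonant is licensed; onsets are limited to one consonant).

2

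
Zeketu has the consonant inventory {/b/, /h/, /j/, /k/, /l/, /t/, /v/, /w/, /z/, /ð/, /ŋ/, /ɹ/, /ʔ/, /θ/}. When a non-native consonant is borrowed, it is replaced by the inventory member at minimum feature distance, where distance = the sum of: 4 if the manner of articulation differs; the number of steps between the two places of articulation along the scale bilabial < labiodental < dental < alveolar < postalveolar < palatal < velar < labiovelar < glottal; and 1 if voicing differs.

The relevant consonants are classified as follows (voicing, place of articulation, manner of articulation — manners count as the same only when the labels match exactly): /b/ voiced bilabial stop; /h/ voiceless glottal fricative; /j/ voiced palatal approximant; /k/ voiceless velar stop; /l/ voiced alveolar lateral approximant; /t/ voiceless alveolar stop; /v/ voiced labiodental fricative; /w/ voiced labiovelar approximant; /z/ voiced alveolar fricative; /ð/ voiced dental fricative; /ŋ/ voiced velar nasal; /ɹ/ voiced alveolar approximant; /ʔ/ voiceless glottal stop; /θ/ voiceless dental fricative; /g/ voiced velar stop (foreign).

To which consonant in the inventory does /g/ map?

/k/ is closest: same manner (stop), place distance 0 (velar→velar), voicing differs (+1); total 1. Next closest is /ʔ/ at distance 3.

k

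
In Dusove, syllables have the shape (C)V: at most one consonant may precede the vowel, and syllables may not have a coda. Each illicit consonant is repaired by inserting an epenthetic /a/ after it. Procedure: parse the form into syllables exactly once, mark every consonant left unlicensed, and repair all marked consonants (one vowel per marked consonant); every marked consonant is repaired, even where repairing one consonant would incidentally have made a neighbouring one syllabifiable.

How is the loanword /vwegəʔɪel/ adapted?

The consonants /v/, /l/ cannot be parsed into a legal (C)V syllable (no codas are permitted; onsets are limited to one consonant).
Each unlicensed consonant becomes the onset of a new syllable: /v/ → /va/, /l/ → /la/.

vawegəʔɪela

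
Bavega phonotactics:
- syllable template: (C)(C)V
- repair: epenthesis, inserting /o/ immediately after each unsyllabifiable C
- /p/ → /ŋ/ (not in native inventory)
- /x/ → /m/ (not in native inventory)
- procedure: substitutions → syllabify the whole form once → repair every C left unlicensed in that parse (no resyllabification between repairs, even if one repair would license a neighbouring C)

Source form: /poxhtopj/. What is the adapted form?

ŋomohtoŋojo

Substitution: /p/ → /ŋ/, /x/ → /m/, giving /ŋomhtoŋj/.
Under (C)(C)V, the unsyllabifiable consonants are /m/, /ŋ/, /j/ (no codas are permitted; onsets may contain at most 2 consonants).
Inserting the epenthetic vowel yields /m/ → /mo/, /ŋ/ → /ŋo/, /j/ → /jo/.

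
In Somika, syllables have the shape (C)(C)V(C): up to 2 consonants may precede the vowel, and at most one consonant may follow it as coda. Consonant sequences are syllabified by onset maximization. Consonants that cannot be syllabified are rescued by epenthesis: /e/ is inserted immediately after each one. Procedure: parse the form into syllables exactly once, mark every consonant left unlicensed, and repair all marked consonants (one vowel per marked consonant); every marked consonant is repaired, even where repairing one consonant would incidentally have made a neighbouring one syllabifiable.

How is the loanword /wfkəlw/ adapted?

wefkəlwe

Syllabifying with onset maximization leaves /w/, /w/ stranded (at most one coda consonant is licensed; onsets may contain at most 2 consonants).
Each unlicensed consonant becomes the onset of a new syllable: /w/ → /we/, /w/ → /we/.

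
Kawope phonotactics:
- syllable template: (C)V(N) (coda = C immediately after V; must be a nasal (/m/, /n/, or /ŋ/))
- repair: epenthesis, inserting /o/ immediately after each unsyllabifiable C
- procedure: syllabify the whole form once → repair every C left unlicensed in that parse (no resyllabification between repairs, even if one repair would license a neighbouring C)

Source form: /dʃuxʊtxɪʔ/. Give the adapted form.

The consonants /d/, /t/, /ʔ/ cannot be parsed into a legal (C)V(N) syllable (only a nasal (/m/, /n/, or /ŋ/) is licensed in coda position; onsets are limited to one consonant).
Each unlicensed consonant becomes the onset of a new syllable: /d/ → /do/, /t/ → /to/, /ʔ/ → /ʔo/.

doʃuxʊtoxɪʔo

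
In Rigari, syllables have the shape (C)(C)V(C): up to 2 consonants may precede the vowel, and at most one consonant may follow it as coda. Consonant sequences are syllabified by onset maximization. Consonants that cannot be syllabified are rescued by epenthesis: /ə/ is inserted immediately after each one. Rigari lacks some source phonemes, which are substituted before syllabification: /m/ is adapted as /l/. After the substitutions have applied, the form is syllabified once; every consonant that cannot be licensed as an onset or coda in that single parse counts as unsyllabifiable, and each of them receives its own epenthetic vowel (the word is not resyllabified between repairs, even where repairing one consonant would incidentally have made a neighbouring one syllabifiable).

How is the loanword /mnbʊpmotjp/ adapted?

lənbʊplotjəpə

Substitution: /m/ → /l/, giving /lnbʊplotjp/.
Under (C)(C)V(C), the unsyllabifiable consonants are /l/, /j/, /p/ (at most one coda consonant is licensed; onsets may contain at most 2 consonants).
Epenthesis after each stranded consonant: /l/ → /lə/, /j/ → /jə/, /p/ → /pə/.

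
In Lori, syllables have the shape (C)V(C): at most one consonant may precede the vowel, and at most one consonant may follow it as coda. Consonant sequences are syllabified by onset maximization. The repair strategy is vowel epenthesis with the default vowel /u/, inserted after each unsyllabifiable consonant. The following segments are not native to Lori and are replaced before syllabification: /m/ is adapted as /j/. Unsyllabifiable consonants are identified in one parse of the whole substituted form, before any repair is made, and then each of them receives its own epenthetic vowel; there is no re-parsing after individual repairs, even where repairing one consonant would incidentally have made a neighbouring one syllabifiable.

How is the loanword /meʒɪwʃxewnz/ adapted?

Substitution: /m/ → /j/, giving /jeʒɪwʃxewnz/.
Syllabifying with onset maximization leaves /ʃ/, /n/, /z/ stranded (at most one coda consonant is licensed; onsets are limited to one consonant).
Epenthesis after each stranded consonant: /ʃ/ → /ʃu/, /n/ → /nu/, /z/ → /zu/.

jeʒɪwʃuxewnuzu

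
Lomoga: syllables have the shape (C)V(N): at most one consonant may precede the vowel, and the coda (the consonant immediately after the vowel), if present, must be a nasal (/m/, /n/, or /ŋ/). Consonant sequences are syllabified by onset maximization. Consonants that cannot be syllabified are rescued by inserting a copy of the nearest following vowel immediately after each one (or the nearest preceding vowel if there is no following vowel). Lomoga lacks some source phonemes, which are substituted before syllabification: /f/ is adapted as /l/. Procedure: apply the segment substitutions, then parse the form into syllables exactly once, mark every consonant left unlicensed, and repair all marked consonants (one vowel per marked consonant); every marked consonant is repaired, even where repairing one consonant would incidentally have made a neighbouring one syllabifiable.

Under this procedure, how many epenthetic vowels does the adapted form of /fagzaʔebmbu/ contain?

After substitution the input is /lagzaʔebmbu/.
The unsyllabifiable consonants are /g/, /b/, /m/; each receives one epenthetic vowel.

3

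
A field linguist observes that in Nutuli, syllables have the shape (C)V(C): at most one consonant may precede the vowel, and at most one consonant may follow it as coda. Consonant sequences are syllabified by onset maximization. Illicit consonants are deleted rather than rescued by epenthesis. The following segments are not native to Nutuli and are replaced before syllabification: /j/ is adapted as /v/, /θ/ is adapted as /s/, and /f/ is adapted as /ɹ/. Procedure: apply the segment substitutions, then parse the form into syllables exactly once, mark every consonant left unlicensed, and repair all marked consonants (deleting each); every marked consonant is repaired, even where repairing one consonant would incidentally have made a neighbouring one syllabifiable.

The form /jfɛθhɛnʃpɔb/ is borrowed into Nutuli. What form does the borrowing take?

ɹɛshɛnpɔb

Substitution: /j/ → /v/, /f/ → /ɹ/, /θ/ → /s/, giving /vɹɛshɛnʃpɔb/.
Under (C)V(C), the unsyllabifiable consonants are /v/, /ʃ/ (at most one coda consonant is licensed; onsets are limited to one consonant).
Deletion applies to /v/, /ʃ/.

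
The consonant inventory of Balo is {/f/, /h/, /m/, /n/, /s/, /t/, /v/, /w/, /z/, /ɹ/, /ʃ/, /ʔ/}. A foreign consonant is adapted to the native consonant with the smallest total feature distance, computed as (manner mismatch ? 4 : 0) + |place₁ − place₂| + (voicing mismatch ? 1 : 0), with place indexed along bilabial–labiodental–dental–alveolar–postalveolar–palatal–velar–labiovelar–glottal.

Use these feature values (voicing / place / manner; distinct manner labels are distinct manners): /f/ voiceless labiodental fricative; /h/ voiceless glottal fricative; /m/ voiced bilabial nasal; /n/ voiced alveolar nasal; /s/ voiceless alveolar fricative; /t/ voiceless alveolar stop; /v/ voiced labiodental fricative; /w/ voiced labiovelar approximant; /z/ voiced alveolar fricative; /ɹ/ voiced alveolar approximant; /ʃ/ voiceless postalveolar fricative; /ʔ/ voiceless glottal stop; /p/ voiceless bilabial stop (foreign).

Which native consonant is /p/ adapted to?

t

/t/ is closest: same manner (stop), place distance 3 (bilabial→alveolar), same voicing; total 3. Next closest is /f/ at distance 5.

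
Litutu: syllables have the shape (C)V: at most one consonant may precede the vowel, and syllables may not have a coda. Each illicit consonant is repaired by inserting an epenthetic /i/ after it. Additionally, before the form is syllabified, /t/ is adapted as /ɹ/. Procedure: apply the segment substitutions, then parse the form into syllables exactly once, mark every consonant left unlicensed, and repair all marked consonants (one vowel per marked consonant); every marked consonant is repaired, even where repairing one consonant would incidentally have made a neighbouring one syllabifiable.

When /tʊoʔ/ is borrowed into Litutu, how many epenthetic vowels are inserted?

1

After substitution the input is /ɹʊoʔ/.
The unsyllabifiable consonants are /ʔ/; each receives one epenthetic vowel.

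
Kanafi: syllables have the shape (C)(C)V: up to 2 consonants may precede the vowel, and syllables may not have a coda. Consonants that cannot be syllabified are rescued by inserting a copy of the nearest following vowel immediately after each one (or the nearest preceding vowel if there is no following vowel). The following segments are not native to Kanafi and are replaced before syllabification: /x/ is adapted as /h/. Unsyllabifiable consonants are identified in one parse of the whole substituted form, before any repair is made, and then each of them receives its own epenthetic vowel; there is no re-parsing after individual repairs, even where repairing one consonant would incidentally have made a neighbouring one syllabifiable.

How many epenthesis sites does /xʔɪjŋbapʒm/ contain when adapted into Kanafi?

4

After substitution the input is /hʔɪjŋbapʒm/.
The unsyllabifiable consonants are /j/, /p/, /ʒ/, /m/; each receives one epenthetic vowel.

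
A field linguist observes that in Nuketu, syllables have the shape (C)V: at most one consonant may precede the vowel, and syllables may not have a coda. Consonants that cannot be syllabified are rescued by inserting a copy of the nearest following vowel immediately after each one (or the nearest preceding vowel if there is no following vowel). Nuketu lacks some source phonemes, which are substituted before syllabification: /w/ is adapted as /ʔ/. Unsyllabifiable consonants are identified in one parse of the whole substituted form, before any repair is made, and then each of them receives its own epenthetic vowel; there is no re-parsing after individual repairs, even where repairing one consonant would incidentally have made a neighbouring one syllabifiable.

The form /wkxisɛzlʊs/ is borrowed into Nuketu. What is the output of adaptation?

ʔikixisɛzʊlʊsʊ

Substitution: /w/ → /ʔ/, giving /ʔkxisɛzlʊs/.
Under (C)V, the unsyllabifiable consonants are /ʔ/, /k/, /z/, /s/ (no codas are permitted; onsets are limited to one consonant).
Each unlicensed consonant becomes the onset of a new syllable: /ʔ/ → /ʔi/, /k/ → /ki/, /z/ → /zʊ/, /s/ → /sʊ/.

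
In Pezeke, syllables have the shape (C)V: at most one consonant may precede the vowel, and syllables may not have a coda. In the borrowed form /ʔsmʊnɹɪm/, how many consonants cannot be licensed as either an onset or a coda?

4

Under (C)V, the unsyllabifiable consonants are /ʔ/, /s/, /n/, /m/ (no codas are permitted; onsets are limited to one consonant).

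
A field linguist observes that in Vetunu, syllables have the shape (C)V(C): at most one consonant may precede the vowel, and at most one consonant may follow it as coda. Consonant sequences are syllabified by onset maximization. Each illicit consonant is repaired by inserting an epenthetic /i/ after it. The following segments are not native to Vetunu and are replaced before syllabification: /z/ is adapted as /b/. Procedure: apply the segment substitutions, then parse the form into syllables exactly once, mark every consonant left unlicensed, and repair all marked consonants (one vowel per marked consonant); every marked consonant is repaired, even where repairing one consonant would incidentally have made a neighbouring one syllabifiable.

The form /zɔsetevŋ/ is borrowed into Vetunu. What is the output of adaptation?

Substitution: /z/ → /b/, giving /bɔsetevŋ/.
Under (C)V(C), the unsyllabifiable consonants are /ŋ/ (at most one coda consonant is licensed; onsets are limited to one consonant).
Inserting the epenthetic vowel yields /ŋ/ → /ŋi/.

bɔsetevŋi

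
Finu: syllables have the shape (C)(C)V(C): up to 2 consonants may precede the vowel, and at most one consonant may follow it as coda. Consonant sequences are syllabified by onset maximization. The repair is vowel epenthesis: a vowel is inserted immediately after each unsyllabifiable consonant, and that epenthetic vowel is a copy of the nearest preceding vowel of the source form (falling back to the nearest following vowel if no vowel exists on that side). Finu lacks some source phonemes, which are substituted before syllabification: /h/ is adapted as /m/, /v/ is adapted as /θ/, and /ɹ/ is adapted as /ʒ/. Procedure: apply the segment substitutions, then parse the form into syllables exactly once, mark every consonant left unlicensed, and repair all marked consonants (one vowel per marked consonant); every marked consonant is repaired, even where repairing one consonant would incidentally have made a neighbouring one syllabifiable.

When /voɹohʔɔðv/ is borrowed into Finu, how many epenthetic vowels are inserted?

After substitution the input is /θoʒomʔɔðθ/.
The unsyllabifiable consonants are /θ/; each receives one epenthetic vowel.

1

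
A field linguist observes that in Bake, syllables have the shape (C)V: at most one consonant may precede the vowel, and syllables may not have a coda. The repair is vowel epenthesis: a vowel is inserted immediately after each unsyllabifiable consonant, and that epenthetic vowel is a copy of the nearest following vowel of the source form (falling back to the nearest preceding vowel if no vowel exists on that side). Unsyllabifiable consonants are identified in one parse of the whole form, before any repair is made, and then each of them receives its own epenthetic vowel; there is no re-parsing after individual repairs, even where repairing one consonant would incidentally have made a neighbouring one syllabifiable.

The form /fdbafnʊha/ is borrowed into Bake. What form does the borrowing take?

Under (C)V, the unsyllabifiable consonants are /f/, /d/, /f/ (no codas are permitted; onsets are limited to one consonant).
Inserting the epenthetic vowel yields /f/ → /fa/, /d/ → /da/, /f/ → /fʊ/.

fadabafʊnʊha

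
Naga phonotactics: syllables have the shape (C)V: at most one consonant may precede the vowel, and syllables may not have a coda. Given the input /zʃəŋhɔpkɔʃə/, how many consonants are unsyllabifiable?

3

Syllabifying with onset maximization leaves /z/, /ŋ/, /p/ stranded (no codas are permitted; onsets are limited to one consonant).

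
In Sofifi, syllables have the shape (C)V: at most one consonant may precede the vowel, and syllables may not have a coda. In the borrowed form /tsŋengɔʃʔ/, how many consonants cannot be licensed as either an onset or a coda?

5

Under (C)V, the unsyllabifiable consonants are /t/, /s/, /n/, /ʃ/, /ʔ/ (no codas are permitted; onsets are limited to one consonant).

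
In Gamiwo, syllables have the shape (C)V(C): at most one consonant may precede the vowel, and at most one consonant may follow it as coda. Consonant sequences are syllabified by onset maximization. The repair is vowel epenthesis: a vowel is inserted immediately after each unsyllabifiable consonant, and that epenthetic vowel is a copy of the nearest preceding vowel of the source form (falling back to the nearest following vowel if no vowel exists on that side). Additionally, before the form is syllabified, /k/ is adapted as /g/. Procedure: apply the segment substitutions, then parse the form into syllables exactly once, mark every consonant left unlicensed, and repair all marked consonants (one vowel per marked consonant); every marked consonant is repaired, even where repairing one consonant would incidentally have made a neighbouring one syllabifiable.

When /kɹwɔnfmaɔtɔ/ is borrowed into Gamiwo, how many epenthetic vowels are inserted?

3

After substitution the input is /gɹwɔnfmaɔtɔ/.
The unsyllabifiable consonants are /g/, /ɹ/, /f/; each receives one epenthetic vowel.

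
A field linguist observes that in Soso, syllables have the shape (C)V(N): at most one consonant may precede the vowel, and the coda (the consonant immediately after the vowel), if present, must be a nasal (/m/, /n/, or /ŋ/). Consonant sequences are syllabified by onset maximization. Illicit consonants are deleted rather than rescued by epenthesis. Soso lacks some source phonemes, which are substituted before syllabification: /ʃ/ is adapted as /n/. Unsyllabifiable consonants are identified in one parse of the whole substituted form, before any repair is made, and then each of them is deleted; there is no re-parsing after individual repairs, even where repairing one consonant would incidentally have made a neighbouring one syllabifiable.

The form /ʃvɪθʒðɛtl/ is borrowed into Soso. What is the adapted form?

Substitution: /ʃ/ → /n/, giving /nvɪθʒðɛtl/.
The consonants /n/, /θ/, /ʒ/, /t/, /l/ cannot be parsed into a legal (C)V(N) syllable (only a nasal (/m/, /n/, or /ŋ/) is licensed in coda position; onsets are limited to one consonant).
Deleting the stranded consonants removes /n/, /θ/, /ʒ/, /t/, /l/.

vɪðɛ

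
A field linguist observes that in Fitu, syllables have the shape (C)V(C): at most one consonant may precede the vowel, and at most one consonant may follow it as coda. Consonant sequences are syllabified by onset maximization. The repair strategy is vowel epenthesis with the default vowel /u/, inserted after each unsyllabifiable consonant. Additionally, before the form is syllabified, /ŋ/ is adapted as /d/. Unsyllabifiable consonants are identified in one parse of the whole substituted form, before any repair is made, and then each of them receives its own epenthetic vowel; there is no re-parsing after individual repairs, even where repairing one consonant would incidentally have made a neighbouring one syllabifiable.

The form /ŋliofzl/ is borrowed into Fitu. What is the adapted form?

Substitution: /ŋ/ → /d/, giving /dliofzl/.
Syllabifying with onset maximization leaves /d/, /z/, /l/ stranded (at most one coda consonant is licensed; onsets are limited to one consonant).
Inserting the epenthetic vowel yields /d/ → /du/, /z/ → /zu/, /l/ → /lu/.

duliofzulu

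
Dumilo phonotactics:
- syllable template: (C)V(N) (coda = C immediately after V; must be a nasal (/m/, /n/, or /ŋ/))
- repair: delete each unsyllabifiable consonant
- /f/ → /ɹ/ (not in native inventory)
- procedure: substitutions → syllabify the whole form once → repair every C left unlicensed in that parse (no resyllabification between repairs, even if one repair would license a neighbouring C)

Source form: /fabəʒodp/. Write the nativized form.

ɹabəʒo

Substitution: /f/ → /ɹ/, giving /ɹabəʒodp/.
The consonants /d/, /p/ cannot be parsed into a legal (C)V(N) syllable (only a nasal (/m/, /n/, or /ŋ/) is licensed in coda position; onsets are limited to one consonant).
Deletion applies to /d/, /p/.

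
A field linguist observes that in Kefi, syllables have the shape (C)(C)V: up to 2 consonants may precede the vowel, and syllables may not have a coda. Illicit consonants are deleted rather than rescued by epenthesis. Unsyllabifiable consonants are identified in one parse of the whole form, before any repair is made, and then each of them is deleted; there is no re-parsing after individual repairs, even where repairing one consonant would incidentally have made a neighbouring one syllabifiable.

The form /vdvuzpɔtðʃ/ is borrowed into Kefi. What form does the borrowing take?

Syllabifying with onset maximization leaves /v/, /t/, /ð/, /ʃ/ stranded (no codas are permitted; onsets may contain at most 2 consonants).
Deletion applies to /v/, /t/, /ð/, /ʃ/.

dvuzpɔ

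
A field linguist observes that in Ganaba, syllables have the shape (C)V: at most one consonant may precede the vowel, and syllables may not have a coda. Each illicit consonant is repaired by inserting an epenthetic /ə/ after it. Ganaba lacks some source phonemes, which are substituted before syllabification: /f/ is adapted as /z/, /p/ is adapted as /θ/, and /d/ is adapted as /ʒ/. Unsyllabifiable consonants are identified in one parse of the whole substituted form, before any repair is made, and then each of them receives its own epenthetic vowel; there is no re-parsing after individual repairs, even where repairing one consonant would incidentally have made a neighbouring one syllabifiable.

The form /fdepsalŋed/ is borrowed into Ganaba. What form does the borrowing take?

Substitution: /f/ → /z/, /d/ → /ʒ/, /p/ → /θ/, giving /zʒeθsalŋeʒ/.
Syllabifying with onset maximization leaves /z/, /θ/, /l/, /ʒ/ stranded (no codas are permitted; onsets are limited to one consonant).
Inserting the epenthetic vowel yields /z/ → /zə/, /θ/ → /θə/, /l/ → /lə/, /ʒ/ → /ʒə/.

zəʒeθəsaləŋeʒə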